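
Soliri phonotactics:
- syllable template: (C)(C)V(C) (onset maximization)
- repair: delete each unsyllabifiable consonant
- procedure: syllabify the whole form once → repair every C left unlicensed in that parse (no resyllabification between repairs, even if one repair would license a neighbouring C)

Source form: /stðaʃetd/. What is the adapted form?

tðaʃet

Under (C)(C)V(C), the unsyllabifiable consonants are /s/, /d/ (at most one coda consonant is licensed; onsets may contain at most 2 consonants).
Deletion applies to /s/, /d/.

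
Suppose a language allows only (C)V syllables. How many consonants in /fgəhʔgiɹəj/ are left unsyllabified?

Syllabifying with onset maximization leaves /f/, /h/, /ʔ/, /j/ stranded (no codas are permitted; onsets are limited to one consonant).

4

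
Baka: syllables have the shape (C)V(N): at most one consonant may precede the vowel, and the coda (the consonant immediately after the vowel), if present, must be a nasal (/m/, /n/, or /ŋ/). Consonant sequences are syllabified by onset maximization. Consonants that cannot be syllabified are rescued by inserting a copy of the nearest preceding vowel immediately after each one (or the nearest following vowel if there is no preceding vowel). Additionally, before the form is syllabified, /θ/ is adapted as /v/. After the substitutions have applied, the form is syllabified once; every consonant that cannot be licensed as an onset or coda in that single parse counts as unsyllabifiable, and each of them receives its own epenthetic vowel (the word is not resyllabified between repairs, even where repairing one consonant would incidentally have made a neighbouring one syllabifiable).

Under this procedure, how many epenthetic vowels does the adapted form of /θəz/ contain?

1

After substitution the input is /vəz/.
The unsyllabifiable consonants are /z/; each receives one epenthetic vowel.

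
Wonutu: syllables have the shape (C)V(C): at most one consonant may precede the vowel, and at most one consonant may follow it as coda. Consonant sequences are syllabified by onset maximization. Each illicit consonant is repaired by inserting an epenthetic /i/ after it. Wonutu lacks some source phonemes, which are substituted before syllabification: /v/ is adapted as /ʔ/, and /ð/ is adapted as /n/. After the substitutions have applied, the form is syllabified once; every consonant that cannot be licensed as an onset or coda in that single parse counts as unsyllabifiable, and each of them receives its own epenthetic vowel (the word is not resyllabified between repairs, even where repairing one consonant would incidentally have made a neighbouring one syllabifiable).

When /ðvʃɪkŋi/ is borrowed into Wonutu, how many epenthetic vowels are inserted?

After substitution the input is /nʔʃɪkŋi/.
The unsyllabifiable consonants are /n/, /ʔ/; each receives one epenthetic vowel.

2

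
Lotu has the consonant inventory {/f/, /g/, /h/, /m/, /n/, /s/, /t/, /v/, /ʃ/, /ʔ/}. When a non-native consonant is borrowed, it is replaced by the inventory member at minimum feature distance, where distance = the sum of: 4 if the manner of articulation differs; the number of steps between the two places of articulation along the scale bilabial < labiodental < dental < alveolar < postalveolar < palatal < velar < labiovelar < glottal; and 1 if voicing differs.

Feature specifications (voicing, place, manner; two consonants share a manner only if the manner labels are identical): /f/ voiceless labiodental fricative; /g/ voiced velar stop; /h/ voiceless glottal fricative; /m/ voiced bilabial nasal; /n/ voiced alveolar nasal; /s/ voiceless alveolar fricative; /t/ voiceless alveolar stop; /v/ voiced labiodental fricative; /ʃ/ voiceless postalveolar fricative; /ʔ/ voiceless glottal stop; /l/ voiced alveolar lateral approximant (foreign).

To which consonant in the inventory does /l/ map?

n

/n/ is closest: manner differs (lateral approximant→nasal, +4), place distance 0 (alveolar→alveolar), same voicing; total 4. Next closest is /s/ at distance 5.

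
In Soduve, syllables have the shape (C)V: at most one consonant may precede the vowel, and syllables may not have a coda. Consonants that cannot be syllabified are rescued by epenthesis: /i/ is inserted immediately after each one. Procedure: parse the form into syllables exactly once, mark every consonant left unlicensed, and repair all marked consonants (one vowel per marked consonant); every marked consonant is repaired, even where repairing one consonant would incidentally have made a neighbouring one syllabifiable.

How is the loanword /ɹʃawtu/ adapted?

ɹiʃawitu

Under (C)V, the unsyllabifiable consonants are /ɹ/, /w/ (no codas are permitted; onsets are limited to one consonant).
Inserting the epenthetic vowel yields /ɹ/ → /ɹi/, /w/ → /wi/.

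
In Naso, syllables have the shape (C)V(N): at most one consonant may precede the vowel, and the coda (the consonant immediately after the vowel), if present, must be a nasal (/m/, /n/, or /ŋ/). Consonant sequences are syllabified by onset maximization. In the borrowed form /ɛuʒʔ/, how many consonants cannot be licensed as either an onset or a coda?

The consonants /ʒ/, /ʔ/ cannot be parsed into a legal (C)V(N) syllable (only a nasal (/m/, /n/, or /ŋ/) is licensed in coda position; onsets are limited to one consonant).

2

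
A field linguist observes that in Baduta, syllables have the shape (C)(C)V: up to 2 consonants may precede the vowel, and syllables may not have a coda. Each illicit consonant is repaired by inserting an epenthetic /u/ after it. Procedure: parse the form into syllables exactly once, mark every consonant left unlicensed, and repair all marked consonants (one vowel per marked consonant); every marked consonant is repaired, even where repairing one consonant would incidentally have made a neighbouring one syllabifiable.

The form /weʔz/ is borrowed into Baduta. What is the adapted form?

weʔuzu

Under (C)(C)V, the unsyllabifiable consonants are /ʔ/, /z/ (no codas are permitted; onsets may contain at most 2 consonants).
Each unlicensed consonant becomes the onset of a new syllable: /ʔ/ → /ʔu/, /z/ → /zu/.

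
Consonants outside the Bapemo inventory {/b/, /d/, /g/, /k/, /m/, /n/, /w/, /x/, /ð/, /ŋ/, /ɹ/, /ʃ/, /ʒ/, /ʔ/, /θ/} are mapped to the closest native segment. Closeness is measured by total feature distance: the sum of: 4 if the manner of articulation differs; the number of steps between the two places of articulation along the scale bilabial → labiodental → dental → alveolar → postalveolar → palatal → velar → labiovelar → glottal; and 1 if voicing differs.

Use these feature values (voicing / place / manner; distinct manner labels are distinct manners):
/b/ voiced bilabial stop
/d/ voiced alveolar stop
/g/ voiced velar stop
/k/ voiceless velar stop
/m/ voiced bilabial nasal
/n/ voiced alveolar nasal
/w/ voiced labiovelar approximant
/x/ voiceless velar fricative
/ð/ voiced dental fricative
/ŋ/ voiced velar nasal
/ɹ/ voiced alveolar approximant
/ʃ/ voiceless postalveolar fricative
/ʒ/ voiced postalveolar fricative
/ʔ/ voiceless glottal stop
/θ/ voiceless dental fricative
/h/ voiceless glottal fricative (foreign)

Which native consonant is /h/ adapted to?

x

/x/ is closest: same manner (fricative), place distance 2 (glottal→velar), same voicing; total 2. Next closest is /ʃ/ at distance 4.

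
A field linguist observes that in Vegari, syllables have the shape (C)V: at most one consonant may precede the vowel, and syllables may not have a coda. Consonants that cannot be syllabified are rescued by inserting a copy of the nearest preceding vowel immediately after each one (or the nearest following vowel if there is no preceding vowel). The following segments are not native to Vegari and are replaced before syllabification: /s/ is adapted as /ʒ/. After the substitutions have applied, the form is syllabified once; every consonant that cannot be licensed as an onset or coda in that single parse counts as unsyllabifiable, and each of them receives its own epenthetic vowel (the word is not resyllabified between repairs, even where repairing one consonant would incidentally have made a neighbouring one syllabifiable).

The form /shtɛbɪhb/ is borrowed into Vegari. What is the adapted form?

ʒɛhɛtɛbɪhɪbɪ

Substitution: /s/ → /ʒ/, giving /ʒhtɛbɪhb/.
Under (C)V, the unsyllabifiable consonants are /ʒ/, /h/, /h/, /b/ (no codas are permitted; onsets are limited to one consonant).
Each unlicensed consonant becomes the onset of a new syllable: /ʒ/ → /ʒɛ/, /h/ → /hɛ/, /h/ → /hɪ/, /b/ → /bɪ/.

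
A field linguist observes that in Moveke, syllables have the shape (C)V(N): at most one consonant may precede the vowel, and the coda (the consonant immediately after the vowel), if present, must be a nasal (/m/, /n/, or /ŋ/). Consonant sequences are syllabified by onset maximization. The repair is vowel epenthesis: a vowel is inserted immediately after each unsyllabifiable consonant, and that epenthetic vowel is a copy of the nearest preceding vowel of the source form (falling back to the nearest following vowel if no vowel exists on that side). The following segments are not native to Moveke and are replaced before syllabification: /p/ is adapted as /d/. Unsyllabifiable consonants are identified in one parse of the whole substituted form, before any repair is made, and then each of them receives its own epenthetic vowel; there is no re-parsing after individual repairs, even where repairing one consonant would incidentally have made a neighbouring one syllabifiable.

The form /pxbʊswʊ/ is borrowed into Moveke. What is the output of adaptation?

Substitution: /p/ → /d/, giving /dxbʊswʊ/.
The consonants /d/, /x/, /s/ cannot be parsed into a legal (C)V(N) syllable (only a nasal (/m/, /n/, or /ŋ/) is licensed in coda position; onsets are limited to one consonant).
Each unlicensed consonant becomes the onset of a new syllable: /d/ → /dʊ/, /x/ → /xʊ/, /s/ → /sʊ/.

dʊxʊbʊsʊwʊ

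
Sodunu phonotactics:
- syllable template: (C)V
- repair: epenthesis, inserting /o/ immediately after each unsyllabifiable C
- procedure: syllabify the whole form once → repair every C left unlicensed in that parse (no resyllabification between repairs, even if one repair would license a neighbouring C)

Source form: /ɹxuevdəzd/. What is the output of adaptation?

Syllabifying with onset maximization leaves /ɹ/, /v/, /z/, /d/ stranded (no codas are permitted; onsets are limited to one consonant).
Inserting the epenthetic vowel yields /ɹ/ → /ɹo/, /v/ → /vo/, /z/ → /zo/, /d/ → /do/.

ɹoxuevodəzodo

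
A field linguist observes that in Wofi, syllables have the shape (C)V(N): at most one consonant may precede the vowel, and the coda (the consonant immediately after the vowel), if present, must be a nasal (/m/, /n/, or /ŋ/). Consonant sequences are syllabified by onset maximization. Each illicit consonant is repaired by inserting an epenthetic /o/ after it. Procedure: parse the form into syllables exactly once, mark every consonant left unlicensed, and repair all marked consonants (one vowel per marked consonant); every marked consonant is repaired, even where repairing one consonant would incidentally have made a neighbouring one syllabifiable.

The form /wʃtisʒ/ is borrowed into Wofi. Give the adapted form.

The consonants /w/, /ʃ/, /s/, /ʒ/ cannot be parsed into a legal (C)V(N) syllable (only a nasal (/m/, /n/, or /ŋ/) is licensed in coda position; onsets are limited to one consonant).
Each unlicensed consonant becomes the onset of a new syllable: /w/ → /wo/, /ʃ/ → /ʃo/, /s/ → /so/, /ʒ/ → /ʒo/.

woʃotisoʒo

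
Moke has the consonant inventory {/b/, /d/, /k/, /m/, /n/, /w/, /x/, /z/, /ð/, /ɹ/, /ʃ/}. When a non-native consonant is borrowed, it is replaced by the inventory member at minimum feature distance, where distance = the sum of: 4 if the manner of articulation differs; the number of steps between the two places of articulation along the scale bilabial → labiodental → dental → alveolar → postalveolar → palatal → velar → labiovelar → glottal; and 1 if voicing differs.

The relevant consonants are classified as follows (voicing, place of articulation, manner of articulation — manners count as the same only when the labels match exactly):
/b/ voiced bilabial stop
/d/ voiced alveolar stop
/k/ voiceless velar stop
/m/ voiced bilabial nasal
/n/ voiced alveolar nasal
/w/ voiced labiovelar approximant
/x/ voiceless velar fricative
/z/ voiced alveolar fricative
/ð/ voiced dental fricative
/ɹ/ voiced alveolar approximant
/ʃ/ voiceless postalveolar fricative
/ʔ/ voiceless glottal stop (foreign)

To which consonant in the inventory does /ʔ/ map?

/k/ is closest: same manner (stop), place distance 2 (glottal→velar), same voicing; total 2. Next closest is /d/ at distance 6.

k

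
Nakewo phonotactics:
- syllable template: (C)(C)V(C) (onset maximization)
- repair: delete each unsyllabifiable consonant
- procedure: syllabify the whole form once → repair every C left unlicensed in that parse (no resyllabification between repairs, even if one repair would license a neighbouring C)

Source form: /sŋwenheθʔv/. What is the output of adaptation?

ŋwenheθ

Under (C)(C)V(C), the unsyllabifiable consonants are /s/, /ʔ/, /v/ (at most one coda consonant is licensed; onsets may contain at most 2 consonants).
Deleting the stranded consonants removes /s/, /ʔ/, /v/.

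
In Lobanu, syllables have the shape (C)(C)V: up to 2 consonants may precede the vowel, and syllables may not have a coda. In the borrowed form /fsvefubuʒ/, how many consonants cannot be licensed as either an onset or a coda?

2

The consonants /f/, /ʒ/ cannot be parsed into a legal (C)(C)V syllable (no codas are permitted; onsets may contain at most 2 consonants).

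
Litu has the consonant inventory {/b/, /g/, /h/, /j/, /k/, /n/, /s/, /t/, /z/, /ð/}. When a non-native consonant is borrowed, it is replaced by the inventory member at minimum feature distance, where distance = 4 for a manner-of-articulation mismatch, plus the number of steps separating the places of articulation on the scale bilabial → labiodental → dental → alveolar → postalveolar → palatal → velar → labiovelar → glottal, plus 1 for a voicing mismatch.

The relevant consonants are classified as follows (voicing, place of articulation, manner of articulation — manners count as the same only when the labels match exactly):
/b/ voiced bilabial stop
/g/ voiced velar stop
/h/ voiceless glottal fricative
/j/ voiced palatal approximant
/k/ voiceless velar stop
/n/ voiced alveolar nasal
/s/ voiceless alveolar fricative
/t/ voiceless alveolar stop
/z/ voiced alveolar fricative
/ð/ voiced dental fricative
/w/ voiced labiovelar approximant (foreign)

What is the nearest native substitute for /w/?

j

/j/ is closest: same manner (approximant), place distance 2 (labiovelar→palatal), same voicing; total 2. Next closest is /g/ at distance 5.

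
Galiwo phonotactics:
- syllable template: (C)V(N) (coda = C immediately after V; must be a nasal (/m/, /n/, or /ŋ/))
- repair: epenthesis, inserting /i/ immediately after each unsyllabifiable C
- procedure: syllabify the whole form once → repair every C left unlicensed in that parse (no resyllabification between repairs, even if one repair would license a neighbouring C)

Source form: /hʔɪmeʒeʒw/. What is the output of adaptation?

hiʔɪmeʒeʒiwi

The consonants /h/, /ʒ/, /w/ cannot be parsed into a legal (C)V(N) syllable (only a nasal (/m/, /n/, or /ŋ/) is licensed in coda position; onsets are limited to one consonant).
Epenthesis after each stranded consonant: /h/ → /hi/, /ʒ/ → /ʒi/, /w/ → /wi/.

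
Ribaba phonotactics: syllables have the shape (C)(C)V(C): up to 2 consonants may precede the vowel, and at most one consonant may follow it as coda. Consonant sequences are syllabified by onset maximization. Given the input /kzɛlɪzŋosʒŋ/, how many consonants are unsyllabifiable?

Syllabifying with onset maximization leaves /ʒ/, /ŋ/ stranded (at most one coda consonant is licensed; onsets may contain at most 2 consonants).

2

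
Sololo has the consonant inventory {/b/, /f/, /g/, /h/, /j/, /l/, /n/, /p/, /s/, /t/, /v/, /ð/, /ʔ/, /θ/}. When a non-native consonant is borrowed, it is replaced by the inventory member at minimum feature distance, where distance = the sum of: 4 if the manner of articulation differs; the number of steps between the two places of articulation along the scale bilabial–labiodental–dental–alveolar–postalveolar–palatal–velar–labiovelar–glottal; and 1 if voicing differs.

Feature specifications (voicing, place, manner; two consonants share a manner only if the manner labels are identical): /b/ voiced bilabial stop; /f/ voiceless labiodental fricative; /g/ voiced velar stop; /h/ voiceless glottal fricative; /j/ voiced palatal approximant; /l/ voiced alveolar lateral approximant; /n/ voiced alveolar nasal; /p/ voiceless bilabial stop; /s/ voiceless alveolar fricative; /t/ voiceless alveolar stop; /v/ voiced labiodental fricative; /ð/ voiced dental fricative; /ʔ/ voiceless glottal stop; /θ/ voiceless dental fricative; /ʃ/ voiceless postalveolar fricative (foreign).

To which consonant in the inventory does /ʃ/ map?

s

/s/ is closest: same manner (fricative), place distance 1 (postalveolar→alveolar), same voicing; total 1. Next closest is /θ/ at distance 2.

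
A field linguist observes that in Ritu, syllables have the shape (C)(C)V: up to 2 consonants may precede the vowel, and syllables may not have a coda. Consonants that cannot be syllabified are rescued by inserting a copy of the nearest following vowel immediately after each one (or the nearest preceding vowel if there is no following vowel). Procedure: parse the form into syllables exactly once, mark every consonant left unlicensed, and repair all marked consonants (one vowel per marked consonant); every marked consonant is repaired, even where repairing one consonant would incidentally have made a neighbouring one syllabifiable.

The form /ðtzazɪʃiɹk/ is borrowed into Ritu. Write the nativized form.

Under (C)(C)V, the unsyllabifiable consonants are /ð/, /ɹ/, /k/ (no codas are permitted; onsets may contain at most 2 consonants).
Epenthesis after each stranded consonant: /ð/ → /ða/, /ɹ/ → /ɹi/, /k/ → /ki/.

ðatzazɪʃiɹiki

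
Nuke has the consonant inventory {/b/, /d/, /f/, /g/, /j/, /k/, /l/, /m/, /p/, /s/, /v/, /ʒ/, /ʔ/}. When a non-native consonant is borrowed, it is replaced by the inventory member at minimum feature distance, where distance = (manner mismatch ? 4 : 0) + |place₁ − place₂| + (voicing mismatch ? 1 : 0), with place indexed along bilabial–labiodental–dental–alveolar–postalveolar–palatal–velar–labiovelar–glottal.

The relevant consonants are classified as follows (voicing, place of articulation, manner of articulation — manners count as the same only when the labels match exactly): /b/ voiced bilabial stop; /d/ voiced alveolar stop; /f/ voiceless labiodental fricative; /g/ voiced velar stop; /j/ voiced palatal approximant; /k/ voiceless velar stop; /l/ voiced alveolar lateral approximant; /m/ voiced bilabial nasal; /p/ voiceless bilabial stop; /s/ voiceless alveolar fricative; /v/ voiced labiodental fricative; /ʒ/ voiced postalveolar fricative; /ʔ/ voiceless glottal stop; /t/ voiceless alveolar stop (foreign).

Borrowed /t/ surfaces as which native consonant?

d

/d/ is closest: same manner (stop), place distance 0 (alveolar→alveolar), voicing differs (+1); total 1. Next closest is /k/ at distance 3.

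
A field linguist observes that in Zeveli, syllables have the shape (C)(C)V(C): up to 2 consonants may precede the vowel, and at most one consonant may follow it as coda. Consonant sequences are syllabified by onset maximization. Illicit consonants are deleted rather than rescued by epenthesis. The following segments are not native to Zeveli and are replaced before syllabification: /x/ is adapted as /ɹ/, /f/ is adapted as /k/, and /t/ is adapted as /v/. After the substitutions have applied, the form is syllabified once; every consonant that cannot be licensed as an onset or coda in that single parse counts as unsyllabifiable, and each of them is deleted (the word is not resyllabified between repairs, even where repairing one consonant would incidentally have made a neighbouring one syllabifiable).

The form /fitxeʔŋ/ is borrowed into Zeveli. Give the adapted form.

kivɹeʔ

Substitution: /f/ → /k/, /t/ → /v/, /x/ → /ɹ/, giving /kivɹeʔŋ/.
Under (C)(C)V(C), the unsyllabifiable consonants are /ŋ/ (at most one coda consonant is licensed; onsets may contain at most 2 consonants).
Deleting the stranded consonants removes /ŋ/.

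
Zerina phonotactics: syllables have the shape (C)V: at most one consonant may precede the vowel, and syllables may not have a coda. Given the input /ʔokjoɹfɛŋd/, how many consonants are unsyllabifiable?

4

The consonants /k/, /ɹ/, /ŋ/, /d/ cannot be parsed into a legal (C)V syllable (no codas are permitted; onsets are limited to one consonant).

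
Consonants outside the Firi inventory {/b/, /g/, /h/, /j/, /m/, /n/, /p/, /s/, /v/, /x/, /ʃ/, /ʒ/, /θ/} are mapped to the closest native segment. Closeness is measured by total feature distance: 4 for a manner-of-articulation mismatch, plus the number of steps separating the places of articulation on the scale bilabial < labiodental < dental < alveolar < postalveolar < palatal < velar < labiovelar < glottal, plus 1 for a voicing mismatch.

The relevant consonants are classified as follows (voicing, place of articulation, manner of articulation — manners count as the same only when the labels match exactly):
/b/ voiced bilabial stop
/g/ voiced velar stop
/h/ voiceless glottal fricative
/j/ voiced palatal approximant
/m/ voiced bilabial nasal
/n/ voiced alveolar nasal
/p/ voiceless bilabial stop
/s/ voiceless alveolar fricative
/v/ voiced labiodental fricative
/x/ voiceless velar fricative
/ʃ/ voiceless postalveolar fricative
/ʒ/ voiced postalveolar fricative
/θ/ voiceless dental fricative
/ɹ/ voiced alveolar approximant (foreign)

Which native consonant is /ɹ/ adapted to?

/j/ is closest: same manner (approximant), place distance 2 (alveolar→palatal), same voicing; total 2. Next closest is /n/ at distance 4.

j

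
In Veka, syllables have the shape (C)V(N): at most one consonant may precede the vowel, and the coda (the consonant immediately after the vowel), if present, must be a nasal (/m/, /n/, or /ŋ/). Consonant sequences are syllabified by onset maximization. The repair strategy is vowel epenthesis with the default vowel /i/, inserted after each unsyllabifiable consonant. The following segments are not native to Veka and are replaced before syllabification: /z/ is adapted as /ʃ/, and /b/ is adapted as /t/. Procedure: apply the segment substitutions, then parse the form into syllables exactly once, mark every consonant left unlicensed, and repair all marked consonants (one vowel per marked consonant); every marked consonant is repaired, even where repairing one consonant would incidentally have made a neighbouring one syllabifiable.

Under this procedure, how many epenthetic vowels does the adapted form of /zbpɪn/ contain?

2

After substitution the input is /ʃtpɪn/.
The unsyllabifiable consonants are /ʃ/, /t/; each receives one epenthetic vowel.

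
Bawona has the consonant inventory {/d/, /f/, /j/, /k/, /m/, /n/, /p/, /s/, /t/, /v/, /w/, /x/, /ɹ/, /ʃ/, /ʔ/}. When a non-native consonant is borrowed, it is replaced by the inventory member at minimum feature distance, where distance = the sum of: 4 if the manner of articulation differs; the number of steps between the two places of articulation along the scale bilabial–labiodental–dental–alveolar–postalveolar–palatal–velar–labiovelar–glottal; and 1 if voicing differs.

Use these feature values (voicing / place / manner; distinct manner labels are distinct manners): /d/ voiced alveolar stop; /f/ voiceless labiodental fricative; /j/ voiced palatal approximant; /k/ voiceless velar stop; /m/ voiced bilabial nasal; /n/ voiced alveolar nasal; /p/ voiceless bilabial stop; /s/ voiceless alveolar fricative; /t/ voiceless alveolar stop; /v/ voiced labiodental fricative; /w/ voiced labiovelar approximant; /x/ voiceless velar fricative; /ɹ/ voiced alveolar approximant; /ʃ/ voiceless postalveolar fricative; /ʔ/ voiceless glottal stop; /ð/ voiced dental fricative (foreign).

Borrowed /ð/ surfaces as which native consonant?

v

/v/ is closest: same manner (fricative), place distance 1 (dental→labiodental), same voicing; total 1. Next closest is /f/ at distance 2.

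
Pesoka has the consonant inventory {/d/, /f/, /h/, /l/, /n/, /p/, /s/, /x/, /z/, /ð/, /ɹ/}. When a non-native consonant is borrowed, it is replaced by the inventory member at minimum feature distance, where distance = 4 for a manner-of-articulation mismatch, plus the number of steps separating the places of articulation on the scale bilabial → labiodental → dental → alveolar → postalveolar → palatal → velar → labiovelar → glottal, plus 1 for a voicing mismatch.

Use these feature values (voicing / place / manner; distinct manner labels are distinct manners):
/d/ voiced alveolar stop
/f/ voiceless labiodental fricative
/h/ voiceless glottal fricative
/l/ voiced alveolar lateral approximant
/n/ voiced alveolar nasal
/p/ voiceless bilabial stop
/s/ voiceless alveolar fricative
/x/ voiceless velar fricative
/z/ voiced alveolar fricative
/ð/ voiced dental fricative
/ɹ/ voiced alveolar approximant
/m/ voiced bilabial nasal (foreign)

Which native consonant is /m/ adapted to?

n

/n/ is closest: same manner (nasal), place distance 3 (bilabial→alveolar), same voicing; total 3. Next closest is /p/ at distance 5.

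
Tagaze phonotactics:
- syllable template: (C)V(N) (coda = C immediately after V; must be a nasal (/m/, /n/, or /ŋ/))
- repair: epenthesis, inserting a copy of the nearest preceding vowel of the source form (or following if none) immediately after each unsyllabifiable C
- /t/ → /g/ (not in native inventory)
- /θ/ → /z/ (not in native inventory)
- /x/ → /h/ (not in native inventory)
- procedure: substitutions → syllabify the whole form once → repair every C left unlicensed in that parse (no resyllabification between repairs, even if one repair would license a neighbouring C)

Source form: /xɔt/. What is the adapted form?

Substitution: /x/ → /h/, /t/ → /g/, giving /hɔg/.
The consonants /g/ cannot be parsed into a legal (C)V(N) syllable (only a nasal (/m/, /n/, or /ŋ/) is licensed in coda position; onsets are limited to one consonant).
Each unlicensed consonant becomes the onset of a new syllable: /g/ → /gɔ/.

hɔgɔ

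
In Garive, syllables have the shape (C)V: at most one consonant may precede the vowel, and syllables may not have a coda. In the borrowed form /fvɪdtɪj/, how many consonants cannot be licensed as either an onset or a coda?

Syllabifying with onset maximization leaves /f/, /d/, /j/ stranded (no codas are permitted; onsets are limited to one consonant).

3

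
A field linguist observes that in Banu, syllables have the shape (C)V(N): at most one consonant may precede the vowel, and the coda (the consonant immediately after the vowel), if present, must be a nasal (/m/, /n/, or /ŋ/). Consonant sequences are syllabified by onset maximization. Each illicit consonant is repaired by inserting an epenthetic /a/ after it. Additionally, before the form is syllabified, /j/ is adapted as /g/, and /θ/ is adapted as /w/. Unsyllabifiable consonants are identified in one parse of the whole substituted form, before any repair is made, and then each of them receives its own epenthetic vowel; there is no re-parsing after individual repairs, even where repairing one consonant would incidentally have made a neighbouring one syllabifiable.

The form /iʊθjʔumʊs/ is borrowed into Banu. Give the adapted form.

Substitution: /θ/ → /w/, /j/ → /g/, giving /iʊwgʔumʊs/.
Under (C)V(N), the unsyllabifiable consonants are /w/, /g/, /s/ (only a nasal (/m/, /n/, or /ŋ/) is licensed in coda position; onsets are limited to one consonant).
Each unlicensed consonant becomes the onset of a new syllable: /w/ → /wa/, /g/ → /ga/, /s/ → /sa/.

iʊwagaʔumʊsa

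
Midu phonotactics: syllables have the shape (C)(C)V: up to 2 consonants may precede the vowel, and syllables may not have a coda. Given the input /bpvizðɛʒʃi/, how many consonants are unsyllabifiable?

1

The consonants /b/ cannot be parsed into a legal (C)(C)V syllable (no codas are permitted; onsets may contain at most 2 consonants).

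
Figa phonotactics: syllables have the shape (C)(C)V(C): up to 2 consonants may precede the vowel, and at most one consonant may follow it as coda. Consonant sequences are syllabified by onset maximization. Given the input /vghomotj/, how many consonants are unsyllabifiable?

Under (C)(C)V(C), the unsyllabifiable consonants are /v/, /j/ (at most one coda consonant is licensed; onsets may contain at most 2 consonants).

2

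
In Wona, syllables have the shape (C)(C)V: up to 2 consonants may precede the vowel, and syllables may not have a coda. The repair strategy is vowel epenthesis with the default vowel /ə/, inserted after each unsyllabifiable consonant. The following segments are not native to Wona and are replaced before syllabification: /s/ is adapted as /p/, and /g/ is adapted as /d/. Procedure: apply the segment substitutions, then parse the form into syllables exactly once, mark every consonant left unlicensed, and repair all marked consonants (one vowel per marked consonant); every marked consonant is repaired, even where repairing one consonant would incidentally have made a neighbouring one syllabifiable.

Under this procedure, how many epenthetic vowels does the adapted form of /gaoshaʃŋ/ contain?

2

After substitution the input is /daophaʃŋ/.
The unsyllabifiable consonants are /ʃ/, /ŋ/; each receives one epenthetic vowel.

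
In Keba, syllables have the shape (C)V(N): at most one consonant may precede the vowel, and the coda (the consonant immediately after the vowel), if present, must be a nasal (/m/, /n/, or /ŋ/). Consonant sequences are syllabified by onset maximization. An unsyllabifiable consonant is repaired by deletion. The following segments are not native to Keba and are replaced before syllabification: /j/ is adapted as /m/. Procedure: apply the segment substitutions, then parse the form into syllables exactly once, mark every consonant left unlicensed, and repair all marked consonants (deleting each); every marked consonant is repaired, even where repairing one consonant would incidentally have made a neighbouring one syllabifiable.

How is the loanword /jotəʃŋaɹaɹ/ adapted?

Substitution: /j/ → /m/, giving /motəʃŋaɹaɹ/.
The consonants /ʃ/, /ɹ/ cannot be parsed into a legal (C)V(N) syllable (only a nasal (/m/, /n/, or /ŋ/) is licensed in coda position; onsets are limited to one consonant).
Deleting the stranded consonants removes /ʃ/, /ɹ/.

motəŋaɹa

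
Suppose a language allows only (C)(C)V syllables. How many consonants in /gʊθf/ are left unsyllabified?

2

The consonants /θ/, /f/ cannot be parsed into a legal (C)(C)V syllable (no codas are permitted; onsets may contain at most 2 consonants).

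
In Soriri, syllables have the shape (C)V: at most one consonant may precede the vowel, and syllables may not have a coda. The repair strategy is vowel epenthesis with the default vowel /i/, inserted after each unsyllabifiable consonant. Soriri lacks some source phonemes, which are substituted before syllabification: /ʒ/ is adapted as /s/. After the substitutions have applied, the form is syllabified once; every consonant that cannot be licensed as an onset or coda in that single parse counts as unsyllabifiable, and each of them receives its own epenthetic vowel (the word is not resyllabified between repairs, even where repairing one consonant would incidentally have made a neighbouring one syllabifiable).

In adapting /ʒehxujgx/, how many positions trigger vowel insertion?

4

After substitution the input is /sehxujgx/.
The unsyllabifiable consonants are /h/, /j/, /g/, /x/; each receives one epenthetic vowel.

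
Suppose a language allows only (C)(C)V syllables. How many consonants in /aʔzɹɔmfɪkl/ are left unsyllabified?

The consonants /ʔ/, /k/, /l/ cannot be parsed into a legal (C)(C)V syllable (no codas are permitted; onsets may contain at most 2 consonants).

3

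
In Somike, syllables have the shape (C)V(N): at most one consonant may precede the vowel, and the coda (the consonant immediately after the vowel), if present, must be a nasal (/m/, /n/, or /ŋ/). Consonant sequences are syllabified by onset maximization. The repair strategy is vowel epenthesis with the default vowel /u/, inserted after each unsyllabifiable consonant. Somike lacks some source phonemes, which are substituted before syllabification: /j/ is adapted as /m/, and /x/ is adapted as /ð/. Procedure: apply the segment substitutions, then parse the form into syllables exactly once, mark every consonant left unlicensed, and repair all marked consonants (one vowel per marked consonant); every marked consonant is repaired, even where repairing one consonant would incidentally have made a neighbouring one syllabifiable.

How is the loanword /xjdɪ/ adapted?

ðumudɪ

Substitution: /x/ → /ð/, /j/ → /m/, giving /ðmdɪ/.
Under (C)V(N), the unsyllabifiable consonants are /ð/, /m/ (only a nasal (/m/, /n/, or /ŋ/) is licensed in coda position; onsets are limited to one consonant).
Each unlicensed consonant becomes the onset of a new syllable: /ð/ → /ðu/, /m/ → /mu/.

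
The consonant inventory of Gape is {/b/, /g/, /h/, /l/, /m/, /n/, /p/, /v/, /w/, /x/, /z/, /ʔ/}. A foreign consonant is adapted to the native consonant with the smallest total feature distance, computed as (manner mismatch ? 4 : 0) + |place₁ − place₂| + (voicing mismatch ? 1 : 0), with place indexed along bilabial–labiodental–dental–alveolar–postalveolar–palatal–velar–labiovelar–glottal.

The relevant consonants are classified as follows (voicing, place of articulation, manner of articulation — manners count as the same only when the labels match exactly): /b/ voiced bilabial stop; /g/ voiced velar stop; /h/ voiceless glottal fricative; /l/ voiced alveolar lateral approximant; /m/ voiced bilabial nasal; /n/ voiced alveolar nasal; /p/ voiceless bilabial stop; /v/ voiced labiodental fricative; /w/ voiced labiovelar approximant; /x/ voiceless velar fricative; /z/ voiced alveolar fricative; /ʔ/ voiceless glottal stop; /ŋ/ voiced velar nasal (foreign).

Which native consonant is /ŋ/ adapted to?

/n/ is closest: same manner (nasal), place distance 3 (velar→alveolar), same voicing; total 3. Next closest is /g/ at distance 4.

n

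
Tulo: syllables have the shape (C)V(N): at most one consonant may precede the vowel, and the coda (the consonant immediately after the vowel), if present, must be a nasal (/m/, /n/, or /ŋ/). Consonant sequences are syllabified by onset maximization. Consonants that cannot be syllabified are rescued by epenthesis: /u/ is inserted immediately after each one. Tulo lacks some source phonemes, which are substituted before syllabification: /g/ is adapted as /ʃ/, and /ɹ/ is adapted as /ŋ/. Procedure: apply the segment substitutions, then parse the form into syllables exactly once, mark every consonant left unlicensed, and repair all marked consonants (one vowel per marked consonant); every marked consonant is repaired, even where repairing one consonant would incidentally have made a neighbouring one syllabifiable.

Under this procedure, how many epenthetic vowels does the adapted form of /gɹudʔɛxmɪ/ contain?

After substitution the input is /ʃŋudʔɛxmɪ/.
The unsyllabifiable consonants are /ʃ/, /d/, /x/; each receives one epenthetic vowel.

3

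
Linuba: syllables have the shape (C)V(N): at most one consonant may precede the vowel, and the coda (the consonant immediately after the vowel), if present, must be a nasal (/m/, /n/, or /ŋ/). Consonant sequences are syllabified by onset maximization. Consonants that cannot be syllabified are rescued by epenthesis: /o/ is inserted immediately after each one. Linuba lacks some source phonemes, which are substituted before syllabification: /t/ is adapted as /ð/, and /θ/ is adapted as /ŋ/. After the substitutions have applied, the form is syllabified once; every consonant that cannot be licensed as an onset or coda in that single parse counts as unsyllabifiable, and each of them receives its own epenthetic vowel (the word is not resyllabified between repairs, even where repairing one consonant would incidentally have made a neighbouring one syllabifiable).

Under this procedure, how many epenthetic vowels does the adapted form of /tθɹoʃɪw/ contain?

After substitution the input is /ðŋɹoʃɪw/.
The unsyllabifiable consonants are /ð/, /ŋ/, /w/; each receives one epenthetic vowel.

3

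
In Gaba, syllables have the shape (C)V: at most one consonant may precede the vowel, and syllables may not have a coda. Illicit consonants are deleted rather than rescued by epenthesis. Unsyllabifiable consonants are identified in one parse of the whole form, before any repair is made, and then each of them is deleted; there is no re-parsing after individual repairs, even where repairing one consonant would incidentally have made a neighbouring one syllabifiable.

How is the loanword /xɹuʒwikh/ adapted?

The consonants /x/, /ʒ/, /k/, /h/ cannot be parsed into a legal (C)V syllable (no codas are permitted; onsets are limited to one consonant).
Deleting the stranded consonants removes /x/, /ʒ/, /k/, /h/.

ɹuwi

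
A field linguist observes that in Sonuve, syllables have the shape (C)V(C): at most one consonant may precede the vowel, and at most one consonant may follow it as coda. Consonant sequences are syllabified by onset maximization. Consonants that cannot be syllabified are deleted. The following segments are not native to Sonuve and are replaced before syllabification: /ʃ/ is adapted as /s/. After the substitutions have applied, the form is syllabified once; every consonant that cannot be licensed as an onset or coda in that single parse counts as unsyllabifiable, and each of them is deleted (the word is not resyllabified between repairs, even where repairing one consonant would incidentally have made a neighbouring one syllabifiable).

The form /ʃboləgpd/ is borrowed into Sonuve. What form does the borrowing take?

Substitution: /ʃ/ → /s/, giving /sboləgpd/.
Under (C)V(C), the unsyllabifiable consonants are /s/, /p/, /d/ (at most one coda consonant is licensed; onsets are limited to one consonant).
Deleting the stranded consonants removes /s/, /p/, /d/.

boləg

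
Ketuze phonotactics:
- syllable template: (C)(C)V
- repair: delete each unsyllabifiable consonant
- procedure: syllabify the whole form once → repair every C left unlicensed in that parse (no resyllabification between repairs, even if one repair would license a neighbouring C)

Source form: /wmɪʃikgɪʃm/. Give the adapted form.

wmɪʃikgɪ

The consonants /ʃ/, /m/ cannot be parsed into a legal (C)(C)V syllable (no codas are permitted; onsets may contain at most 2 consonants).
Each unlicensed consonant is deleted: /ʃ/, /m/.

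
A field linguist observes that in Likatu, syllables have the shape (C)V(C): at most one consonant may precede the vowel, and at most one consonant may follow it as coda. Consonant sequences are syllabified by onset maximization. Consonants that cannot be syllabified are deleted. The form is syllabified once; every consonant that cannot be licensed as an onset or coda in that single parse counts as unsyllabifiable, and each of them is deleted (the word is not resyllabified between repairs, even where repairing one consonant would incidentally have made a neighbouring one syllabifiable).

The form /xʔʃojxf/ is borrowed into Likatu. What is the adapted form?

The consonants /x/, /ʔ/, /x/, /f/ cannot be parsed into a legal (C)V(C) syllable (at most one coda consonant is licensed; onsets are limited to one consonant).
Deleting the stranded consonants removes /x/, /ʔ/, /x/, /f/.

ʃoj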